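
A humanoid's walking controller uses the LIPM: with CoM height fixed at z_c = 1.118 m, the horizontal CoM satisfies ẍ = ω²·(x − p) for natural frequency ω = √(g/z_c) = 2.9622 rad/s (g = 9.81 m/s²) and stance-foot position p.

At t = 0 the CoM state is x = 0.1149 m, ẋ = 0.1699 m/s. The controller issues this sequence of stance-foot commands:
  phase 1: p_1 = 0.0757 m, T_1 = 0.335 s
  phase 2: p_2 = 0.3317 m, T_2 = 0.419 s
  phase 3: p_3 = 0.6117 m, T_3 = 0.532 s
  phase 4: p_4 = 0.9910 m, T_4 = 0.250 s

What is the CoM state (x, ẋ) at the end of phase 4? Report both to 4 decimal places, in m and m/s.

x = -0.8560, ẋ = -4.8313

phase 1: p=0.0757, T=0.335, ωT=0.992337, cosh=1.534120, sinh=1.163411; start (x,ẋ)=(0.114900, 0.169900) → end (x,ẋ)=(0.202566, 0.395740)
phase 2: p=0.3317, T=0.419, ωT=1.241162, cosh=1.874339, sinh=1.585291; start (x,ẋ)=(0.202566, 0.395740) → end (x,ẋ)=(0.301449, 0.135345)
phase 3: p=0.6117, T=0.532, ωT=1.575890, cosh=2.520934, sinh=2.314111; start (x,ẋ)=(0.301449, 0.135345) → end (x,ẋ)=(-0.064688, -1.785529)
phase 4: p=0.9910, T=0.250, ωT=0.740550, cosh=1.286970, sinh=0.810119; start (x,ẋ)=(-0.064688, -1.785529) → end (x,ẋ)=(-0.855956, -4.831294)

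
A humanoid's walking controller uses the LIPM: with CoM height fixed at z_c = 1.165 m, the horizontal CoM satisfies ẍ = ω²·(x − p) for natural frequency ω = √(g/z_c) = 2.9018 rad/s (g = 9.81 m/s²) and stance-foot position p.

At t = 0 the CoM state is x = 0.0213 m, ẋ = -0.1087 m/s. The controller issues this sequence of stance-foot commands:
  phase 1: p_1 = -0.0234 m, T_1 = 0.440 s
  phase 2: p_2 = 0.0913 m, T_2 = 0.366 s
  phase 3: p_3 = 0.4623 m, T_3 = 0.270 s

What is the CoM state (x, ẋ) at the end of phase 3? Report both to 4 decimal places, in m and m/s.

phase 1: p=-0.0234, T=0.440, ωT=1.276792, cosh=1.932025, sinh=1.653095; start (x,ẋ)=(0.021300, -0.108700) → end (x,ẋ)=(0.001037, 0.004413)
phase 2: p=0.0913, T=0.366, ωT=1.062059, cosh=1.619031, sinh=1.273288; start (x,ẋ)=(0.001037, 0.004413) → end (x,ẋ)=(-0.052902, -0.326361)
phase 3: p=0.4623, T=0.270, ωT=0.783486, cosh=1.322950, sinh=0.866140; start (x,ẋ)=(-0.052902, -0.326361) → end (x,ẋ)=(-0.316700, -1.726649)

x = -0.3167, ẋ = -1.7266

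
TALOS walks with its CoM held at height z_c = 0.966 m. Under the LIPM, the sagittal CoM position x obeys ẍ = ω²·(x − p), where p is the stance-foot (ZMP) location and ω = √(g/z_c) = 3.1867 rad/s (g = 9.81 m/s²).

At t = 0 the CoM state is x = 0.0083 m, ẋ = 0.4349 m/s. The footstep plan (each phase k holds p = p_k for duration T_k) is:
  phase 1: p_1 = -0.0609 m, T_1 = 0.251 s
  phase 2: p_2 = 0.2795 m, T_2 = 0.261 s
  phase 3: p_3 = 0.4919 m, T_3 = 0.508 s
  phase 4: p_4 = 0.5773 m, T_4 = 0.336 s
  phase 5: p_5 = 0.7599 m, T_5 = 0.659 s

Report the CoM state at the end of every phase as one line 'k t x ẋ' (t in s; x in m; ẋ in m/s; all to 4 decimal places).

1 0.2510 0.1528 0.7774
2 0.5120 0.3335 0.6863
3 1.0200 0.5987 0.5764
4 1.3560 0.8451 1.0276
5 2.0150 2.4100 5.3511

phase 1: p=-0.0609, T=0.251, ωT=0.799862, cosh=1.337312, sinh=0.887921; start (x,ẋ)=(0.008300, 0.434900) → end (x,ẋ)=(0.152820, 0.777401)
phase 2: p=0.2795, T=0.261, ωT=0.831729, cosh=1.366291, sinh=0.930995; start (x,ẋ)=(0.152820, 0.777401) → end (x,ẋ)=(0.333536, 0.686321)
phase 3: p=0.4919, T=0.508, ωT=1.618844, cosh=2.622689, sinh=2.424561; start (x,ẋ)=(0.333536, 0.686321) → end (x,ẋ)=(0.598738, 0.576428)
phase 4: p=0.5773, T=0.336, ωT=1.070731, cosh=1.630135, sinh=1.287377; start (x,ẋ)=(0.598738, 0.576428) → end (x,ẋ)=(0.845115, 1.027606)
phase 5: p=0.7599, T=0.659, ωT=2.100035, cosh=4.144455, sinh=4.022003; start (x,ẋ)=(0.845115, 1.027606) → end (x,ẋ)=(2.410034, 5.351063)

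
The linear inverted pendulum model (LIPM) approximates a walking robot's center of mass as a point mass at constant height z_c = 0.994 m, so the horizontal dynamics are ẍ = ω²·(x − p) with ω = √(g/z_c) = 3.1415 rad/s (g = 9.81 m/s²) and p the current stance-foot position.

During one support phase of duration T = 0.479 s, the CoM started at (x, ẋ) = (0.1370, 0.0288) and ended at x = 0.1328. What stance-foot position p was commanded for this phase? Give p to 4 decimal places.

p = 0.1545

ωT = 3.1415·0.479 = 1.504779; cosh(ωT) = 2.362611, sinh(ωT) = 2.140545
x(T) = p + (x₀−p)·cosh(ωT) + (ẋ₀/ω)·sinh(ωT) ⇒ p·(1 − cosh) = x(T) − x₀·cosh − (ẋ₀/ω)·sinh
numerator   = 0.1328 − (0.1370)·2.362611 − (0.0288/3.1415)·2.140545 = -0.210501
denominator = 1 − 2.362611 = -1.362611
p = -0.210501 / -1.362611 = 0.1545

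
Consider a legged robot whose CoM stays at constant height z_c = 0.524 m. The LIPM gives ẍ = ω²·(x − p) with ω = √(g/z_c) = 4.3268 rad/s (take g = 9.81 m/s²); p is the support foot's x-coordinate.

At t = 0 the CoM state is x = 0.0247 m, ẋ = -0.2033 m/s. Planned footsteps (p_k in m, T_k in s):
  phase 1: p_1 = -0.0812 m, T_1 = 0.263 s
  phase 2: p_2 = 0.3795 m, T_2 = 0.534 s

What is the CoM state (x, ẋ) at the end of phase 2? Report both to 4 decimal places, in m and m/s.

x = -1.0363, ẋ = -5.9491

phase 1: p=-0.0812, T=0.263, ωT=1.137948, cosh=1.720418, sinh=1.399942; start (x,ẋ)=(0.024700, -0.203300) → end (x,ẋ)=(0.035214, 0.291704)
phase 2: p=0.3795, T=0.534, ωT=2.310511, cosh=5.089393, sinh=4.990183; start (x,ẋ)=(0.035214, 0.291704) → end (x,ẋ)=(-1.036278, -5.949058)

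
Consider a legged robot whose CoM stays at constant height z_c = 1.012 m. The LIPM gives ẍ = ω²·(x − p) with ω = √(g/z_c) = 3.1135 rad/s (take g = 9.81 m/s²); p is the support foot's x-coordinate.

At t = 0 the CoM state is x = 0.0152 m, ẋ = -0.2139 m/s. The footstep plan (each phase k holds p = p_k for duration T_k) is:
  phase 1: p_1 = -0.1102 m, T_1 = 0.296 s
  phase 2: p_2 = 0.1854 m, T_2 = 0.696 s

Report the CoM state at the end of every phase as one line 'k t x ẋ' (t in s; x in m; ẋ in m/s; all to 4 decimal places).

1 0.2960 -0.0003 0.1016
2 0.9920 -0.4955 -2.0422

phase 1: p=-0.1102, T=0.296, ωT=0.921596, cosh=1.455591, sinh=1.057707; start (x,ẋ)=(0.015200, -0.213900) → end (x,ẋ)=(-0.000334, 0.101613)
phase 2: p=0.1854, T=0.696, ωT=2.166996, cosh=4.423267, sinh=4.308746; start (x,ẋ)=(-0.000334, 0.101613) → end (x,ẋ)=(-0.495531, -2.042216)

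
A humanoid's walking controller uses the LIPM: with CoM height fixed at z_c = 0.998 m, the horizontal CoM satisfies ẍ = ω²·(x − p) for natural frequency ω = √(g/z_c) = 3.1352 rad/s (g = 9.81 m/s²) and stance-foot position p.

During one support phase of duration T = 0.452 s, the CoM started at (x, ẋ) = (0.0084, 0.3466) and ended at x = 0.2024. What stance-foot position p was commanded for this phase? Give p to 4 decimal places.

p = 0.0258

ωT = 3.1352·0.452 = 1.417110; cosh(ωT) = 2.183798, sinh(ωT) = 1.941385
x(T) = p + (x₀−p)·cosh(ωT) + (ẋ₀/ω)·sinh(ωT) ⇒ p·(1 − cosh) = x(T) − x₀·cosh − (ẋ₀/ω)·sinh
numerator   = 0.2024 − (0.0084)·2.183798 − (0.3466/3.1352)·1.941385 = -0.030566
denominator = 1 − 2.183798 = -1.183798
p = -0.030566 / -1.183798 = 0.0258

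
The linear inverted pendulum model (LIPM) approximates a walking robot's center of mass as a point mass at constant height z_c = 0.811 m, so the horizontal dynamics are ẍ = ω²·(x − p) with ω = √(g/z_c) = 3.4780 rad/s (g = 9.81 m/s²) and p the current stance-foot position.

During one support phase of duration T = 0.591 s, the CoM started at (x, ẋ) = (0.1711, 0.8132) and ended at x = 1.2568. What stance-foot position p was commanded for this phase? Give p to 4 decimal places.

p = 0.1079

ωT = 3.4780·0.591 = 2.055498; cosh(ωT) = 3.969378, sinh(ωT) = 3.841349
x(T) = p + (x₀−p)·cosh(ωT) + (ẋ₀/ω)·sinh(ωT) ⇒ p·(1 − cosh) = x(T) − x₀·cosh − (ẋ₀/ω)·sinh
numerator   = 1.2568 − (0.1711)·3.969378 − (0.8132/3.4780)·3.841349 = -0.320516
denominator = 1 − 3.969378 = -2.969378
p = -0.320516 / -2.969378 = 0.1079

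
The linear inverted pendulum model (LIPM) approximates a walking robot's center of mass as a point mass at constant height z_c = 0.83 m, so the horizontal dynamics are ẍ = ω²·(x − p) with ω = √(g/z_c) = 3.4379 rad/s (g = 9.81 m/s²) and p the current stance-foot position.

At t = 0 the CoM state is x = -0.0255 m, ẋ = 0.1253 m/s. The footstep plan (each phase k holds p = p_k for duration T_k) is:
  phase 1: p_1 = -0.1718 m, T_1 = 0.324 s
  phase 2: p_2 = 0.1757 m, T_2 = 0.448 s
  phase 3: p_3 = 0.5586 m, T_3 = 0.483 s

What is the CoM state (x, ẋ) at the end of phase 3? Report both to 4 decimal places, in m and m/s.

phase 1: p=-0.1718, T=0.324, ωT=1.113880, cosh=1.687218, sinh=1.358935; start (x,ẋ)=(-0.025500, 0.125300) → end (x,ẋ)=(0.124569, 0.894905)
phase 2: p=0.1757, T=0.448, ωT=1.540179, cosh=2.439884, sinh=2.225542; start (x,ẋ)=(0.124569, 0.894905) → end (x,ẋ)=(0.630267, 1.792249)
phase 3: p=0.5586, T=0.483, ωT=1.660506, cosh=2.726007, sinh=2.535964; start (x,ẋ)=(0.630267, 1.792249) → end (x,ẋ)=(2.076015, 5.510502)

x = 2.0760, ẋ = 5.5105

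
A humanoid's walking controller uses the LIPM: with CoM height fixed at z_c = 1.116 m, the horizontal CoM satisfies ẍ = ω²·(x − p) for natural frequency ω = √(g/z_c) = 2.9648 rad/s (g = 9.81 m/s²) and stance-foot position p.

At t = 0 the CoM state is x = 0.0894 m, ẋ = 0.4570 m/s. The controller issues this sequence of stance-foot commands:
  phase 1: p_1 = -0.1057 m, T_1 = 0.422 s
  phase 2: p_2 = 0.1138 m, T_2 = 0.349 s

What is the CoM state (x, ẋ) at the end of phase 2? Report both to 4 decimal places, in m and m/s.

x = 1.4853, ẋ = 4.2850

phase 1: p=-0.1057, T=0.422, ωT=1.251146, cosh=1.890260, sinh=1.604084; start (x,ẋ)=(0.089400, 0.457000) → end (x,ẋ)=(0.510346, 1.791703)
phase 2: p=0.1138, T=0.349, ωT=1.034715, cosh=1.584816, sinh=1.229489; start (x,ẋ)=(0.510346, 1.791703) → end (x,ẋ)=(1.485264, 4.285005)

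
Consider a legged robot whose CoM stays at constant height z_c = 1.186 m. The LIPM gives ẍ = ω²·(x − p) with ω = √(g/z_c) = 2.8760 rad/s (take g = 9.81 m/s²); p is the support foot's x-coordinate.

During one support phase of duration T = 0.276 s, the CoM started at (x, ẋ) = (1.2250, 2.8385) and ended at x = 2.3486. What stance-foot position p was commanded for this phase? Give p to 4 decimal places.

p = 0.4560

ωT = 2.8760·0.276 = 0.793776; cosh(ωT) = 1.331933, sinh(ωT) = 0.879799
x(T) = p + (x₀−p)·cosh(ωT) + (ẋ₀/ω)·sinh(ωT) ⇒ p·(1 − cosh) = x(T) − x₀·cosh − (ẋ₀/ω)·sinh
numerator   = 2.3486 − (1.2250)·1.331933 − (2.8385/2.8760)·0.879799 = -0.151346
denominator = 1 − 1.331933 = -0.331933
p = -0.151346 / -0.331933 = 0.4560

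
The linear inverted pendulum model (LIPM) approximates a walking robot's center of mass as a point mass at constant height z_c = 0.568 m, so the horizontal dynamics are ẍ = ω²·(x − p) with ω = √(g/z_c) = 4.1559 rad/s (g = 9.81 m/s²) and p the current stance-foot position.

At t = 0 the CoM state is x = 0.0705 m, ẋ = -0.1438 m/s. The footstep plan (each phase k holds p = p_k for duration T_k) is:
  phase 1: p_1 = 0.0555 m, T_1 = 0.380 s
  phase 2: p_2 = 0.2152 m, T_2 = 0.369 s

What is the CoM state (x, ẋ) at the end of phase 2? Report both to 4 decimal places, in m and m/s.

x = -0.3913, ẋ = -2.3867

phase 1: p=0.0555, T=0.380, ωT=1.579242, cosh=2.528704, sinh=2.322573; start (x,ẋ)=(0.070500, -0.143800) → end (x,ẋ)=(0.013066, -0.218842)
phase 2: p=0.2152, T=0.369, ωT=1.533527, cosh=2.425134, sinh=2.209361; start (x,ẋ)=(0.013066, -0.218842) → end (x,ẋ)=(-0.391342, -2.386689)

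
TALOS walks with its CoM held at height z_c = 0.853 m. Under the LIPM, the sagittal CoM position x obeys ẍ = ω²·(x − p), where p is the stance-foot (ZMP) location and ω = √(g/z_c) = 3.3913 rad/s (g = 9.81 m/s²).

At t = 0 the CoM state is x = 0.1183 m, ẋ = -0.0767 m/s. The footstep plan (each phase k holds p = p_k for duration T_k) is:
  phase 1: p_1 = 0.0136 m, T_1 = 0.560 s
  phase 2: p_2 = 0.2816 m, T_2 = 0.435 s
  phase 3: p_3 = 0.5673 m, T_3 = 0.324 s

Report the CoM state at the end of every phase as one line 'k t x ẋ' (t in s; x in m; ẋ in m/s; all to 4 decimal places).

phase 1: p=0.0136, T=0.560, ωT=1.899128, cosh=3.414883, sinh=3.265184; start (x,ẋ)=(0.118300, -0.076700) → end (x,ẋ)=(0.297291, 0.897444)
phase 2: p=0.2816, T=0.435, ωT=1.475216, cosh=2.300354, sinh=2.071624; start (x,ẋ)=(0.297291, 0.897444) → end (x,ẋ)=(0.865911, 2.174674)
phase 3: p=0.5673, T=0.324, ωT=1.098781, cosh=1.666892, sinh=1.333615; start (x,ẋ)=(0.865911, 2.174674) → end (x,ẋ)=(1.920233, 4.975469)

1 0.5600 0.2973 0.8974
2 0.9950 0.8659 2.1747
3 1.3190 1.9202 4.9755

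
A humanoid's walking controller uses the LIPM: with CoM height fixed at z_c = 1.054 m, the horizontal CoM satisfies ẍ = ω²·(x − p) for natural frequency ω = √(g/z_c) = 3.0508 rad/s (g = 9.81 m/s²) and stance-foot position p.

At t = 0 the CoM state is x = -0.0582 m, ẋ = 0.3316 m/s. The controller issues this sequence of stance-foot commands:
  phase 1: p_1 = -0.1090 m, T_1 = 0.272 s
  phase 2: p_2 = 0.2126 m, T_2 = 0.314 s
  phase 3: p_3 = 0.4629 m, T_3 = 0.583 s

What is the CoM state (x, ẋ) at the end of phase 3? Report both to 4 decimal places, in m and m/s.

x = 0.0298, ẋ = -1.1239

phase 1: p=-0.1090, T=0.272, ωT=0.829818, cosh=1.364515, sinh=0.928386; start (x,ẋ)=(-0.058200, 0.331600) → end (x,ẋ)=(0.061226, 0.596355)
phase 2: p=0.2126, T=0.314, ωT=0.957951, cosh=1.495015, sinh=1.111336; start (x,ẋ)=(0.061226, 0.596355) → end (x,ẋ)=(0.203532, 0.378332)
phase 3: p=0.4629, T=0.583, ωT=1.778616, cosh=3.045265, sinh=2.876393; start (x,ẋ)=(0.203532, 0.378332) → end (x,ẋ)=(0.029760, -1.123909)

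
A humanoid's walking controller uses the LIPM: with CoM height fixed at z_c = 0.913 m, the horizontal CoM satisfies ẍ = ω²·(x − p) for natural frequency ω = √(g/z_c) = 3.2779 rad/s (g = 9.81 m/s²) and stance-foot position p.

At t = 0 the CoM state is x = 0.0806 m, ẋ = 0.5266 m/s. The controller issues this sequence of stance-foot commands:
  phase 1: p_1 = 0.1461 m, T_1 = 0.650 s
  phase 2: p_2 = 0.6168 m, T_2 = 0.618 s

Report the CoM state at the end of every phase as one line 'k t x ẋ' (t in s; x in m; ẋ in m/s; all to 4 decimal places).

1 0.6500 0.5333 1.3571
2 1.2680 1.8369 4.2143

phase 1: p=0.1461, T=0.650, ωT=2.130635, cosh=4.269487, sinh=4.150725; start (x,ẋ)=(0.080600, 0.526600) → end (x,ẋ)=(0.533269, 1.357141)
phase 2: p=0.6168, T=0.618, ωT=2.025742, cosh=3.856816, sinh=3.724920; start (x,ẋ)=(0.533269, 1.357141) → end (x,ẋ)=(1.836857, 4.214341)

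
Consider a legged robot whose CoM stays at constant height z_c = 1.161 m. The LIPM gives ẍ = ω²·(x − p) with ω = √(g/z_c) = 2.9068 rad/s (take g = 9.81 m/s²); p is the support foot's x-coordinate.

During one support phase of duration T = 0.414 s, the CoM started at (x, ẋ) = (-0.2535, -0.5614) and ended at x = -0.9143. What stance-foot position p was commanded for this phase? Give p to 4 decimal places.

ωT = 2.9068·0.414 = 1.203415; cosh(ωT) = 1.815821, sinh(ωT) = 1.515654
x(T) = p + (x₀−p)·cosh(ωT) + (ẋ₀/ω)·sinh(ωT) ⇒ p·(1 − cosh) = x(T) − x₀·cosh − (ẋ₀/ω)·sinh
numerator   = -0.9143 − (-0.2535)·1.815821 − (-0.5614/2.9068)·1.515654 = -0.161266
denominator = 1 − 1.815821 = -0.815821
p = -0.161266 / -0.815821 = 0.1977

p = 0.1977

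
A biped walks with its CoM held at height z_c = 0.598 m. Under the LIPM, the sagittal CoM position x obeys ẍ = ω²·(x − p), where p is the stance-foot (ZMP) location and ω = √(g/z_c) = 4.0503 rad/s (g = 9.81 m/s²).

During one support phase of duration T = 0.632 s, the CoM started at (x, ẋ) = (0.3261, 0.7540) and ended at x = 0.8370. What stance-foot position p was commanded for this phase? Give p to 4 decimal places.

p = 0.4507

ωT = 4.0503·0.632 = 2.559790; cosh(ωT) = 6.505208, sinh(ωT) = 6.427887
x(T) = p + (x₀−p)·cosh(ωT) + (ẋ₀/ω)·sinh(ωT) ⇒ p·(1 − cosh) = x(T) − x₀·cosh − (ẋ₀/ω)·sinh
numerator   = 0.8370 − (0.3261)·6.505208 − (0.7540/4.0503)·6.427887 = -2.480958
denominator = 1 − 6.505208 = -5.505208
p = -2.480958 / -5.505208 = 0.4507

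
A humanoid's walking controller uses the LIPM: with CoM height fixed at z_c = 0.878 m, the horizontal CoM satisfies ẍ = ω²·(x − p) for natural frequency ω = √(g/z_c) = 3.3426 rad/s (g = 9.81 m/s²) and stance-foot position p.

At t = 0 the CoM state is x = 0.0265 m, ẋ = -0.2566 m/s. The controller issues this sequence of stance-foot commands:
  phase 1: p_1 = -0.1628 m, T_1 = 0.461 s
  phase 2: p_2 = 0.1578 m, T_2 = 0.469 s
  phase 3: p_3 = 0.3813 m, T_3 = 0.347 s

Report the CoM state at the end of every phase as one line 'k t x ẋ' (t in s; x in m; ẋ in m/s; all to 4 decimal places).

1 0.4610 0.1284 0.7829
2 0.9300 0.6214 1.7334
3 1.2770 1.5476 4.1903

phase 1: p=-0.1628, T=0.461, ωT=1.540939, cosh=2.441575, sinh=2.227395; start (x,ẋ)=(0.026500, -0.256600) → end (x,ẋ)=(0.128401, 0.782885)
phase 2: p=0.1578, T=0.469, ωT=1.567679, cosh=2.502018, sinh=2.293489; start (x,ẋ)=(0.128401, 0.782885) → end (x,ẋ)=(0.621411, 1.733412)
phase 3: p=0.3813, T=0.347, ωT=1.159882, cosh=1.751540, sinh=1.438017; start (x,ẋ)=(0.621411, 1.733412) → end (x,ẋ)=(1.547593, 4.190285)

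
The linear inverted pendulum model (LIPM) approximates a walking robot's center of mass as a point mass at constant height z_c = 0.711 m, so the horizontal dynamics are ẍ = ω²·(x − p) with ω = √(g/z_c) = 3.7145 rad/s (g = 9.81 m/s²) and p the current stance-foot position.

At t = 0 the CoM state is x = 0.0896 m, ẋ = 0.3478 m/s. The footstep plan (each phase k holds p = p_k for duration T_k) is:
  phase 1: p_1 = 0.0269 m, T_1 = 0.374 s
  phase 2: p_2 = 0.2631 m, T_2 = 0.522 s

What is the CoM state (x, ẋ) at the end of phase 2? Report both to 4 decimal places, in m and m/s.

x = 1.6045, ẋ = 5.1129

phase 1: p=0.0269, T=0.374, ωT=1.389223, cosh=2.130500, sinh=1.881231; start (x,ẋ)=(0.089600, 0.347800) → end (x,ẋ)=(0.336628, 1.179125)
phase 2: p=0.2631, T=0.522, ωT=1.938969, cosh=3.547716, sinh=3.403864; start (x,ẋ)=(0.336628, 1.179125) → end (x,ẋ)=(1.604473, 5.112862)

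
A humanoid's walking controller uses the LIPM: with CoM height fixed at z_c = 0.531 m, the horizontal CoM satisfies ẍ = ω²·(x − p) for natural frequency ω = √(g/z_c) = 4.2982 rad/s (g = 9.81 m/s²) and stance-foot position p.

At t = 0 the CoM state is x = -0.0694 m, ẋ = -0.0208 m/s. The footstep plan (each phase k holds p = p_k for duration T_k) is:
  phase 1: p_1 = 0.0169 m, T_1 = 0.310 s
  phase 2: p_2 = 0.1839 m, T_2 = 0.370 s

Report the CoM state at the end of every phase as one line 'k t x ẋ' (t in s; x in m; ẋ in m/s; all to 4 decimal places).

phase 1: p=0.0169, T=0.310, ωT=1.332442, cosh=2.027060, sinh=1.763228; start (x,ẋ)=(-0.069400, -0.020800) → end (x,ẋ)=(-0.166568, -0.696205)
phase 2: p=0.1839, T=0.370, ωT=1.590334, cosh=2.554622, sinh=2.350765; start (x,ẋ)=(-0.166568, -0.696205) → end (x,ẋ)=(-1.092181, -5.319690)

1 0.3100 -0.1666 -0.6962
2 0.6800 -1.0922 -5.3197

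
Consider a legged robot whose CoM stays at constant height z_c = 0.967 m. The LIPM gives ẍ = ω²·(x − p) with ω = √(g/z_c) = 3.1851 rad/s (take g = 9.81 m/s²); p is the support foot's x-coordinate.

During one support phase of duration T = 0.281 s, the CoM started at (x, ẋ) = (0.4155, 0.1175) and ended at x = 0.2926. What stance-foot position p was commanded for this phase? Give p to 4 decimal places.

ωT = 3.1851·0.281 = 0.895013; cosh(ωT) = 1.427985, sinh(ωT) = 1.019383
x(T) = p + (x₀−p)·cosh(ωT) + (ẋ₀/ω)·sinh(ωT) ⇒ p·(1 − cosh) = x(T) − x₀·cosh − (ẋ₀/ω)·sinh
numerator   = 0.2926 − (0.4155)·1.427985 − (0.1175/3.1851)·1.019383 = -0.338333
denominator = 1 − 1.427985 = -0.427985
p = -0.338333 / -0.427985 = 0.7905

p = 0.7905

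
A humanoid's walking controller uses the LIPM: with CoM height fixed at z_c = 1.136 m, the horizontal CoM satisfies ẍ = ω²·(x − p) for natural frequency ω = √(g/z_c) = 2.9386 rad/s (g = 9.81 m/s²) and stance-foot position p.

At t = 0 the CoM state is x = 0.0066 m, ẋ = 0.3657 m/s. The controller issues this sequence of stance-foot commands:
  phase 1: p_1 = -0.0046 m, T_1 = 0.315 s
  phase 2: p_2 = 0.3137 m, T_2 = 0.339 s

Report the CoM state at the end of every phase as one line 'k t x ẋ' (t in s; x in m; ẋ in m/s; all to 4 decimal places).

phase 1: p=-0.0046, T=0.315, ωT=0.925659, cosh=1.459900, sinh=1.063630; start (x,ẋ)=(0.006600, 0.365700) → end (x,ẋ)=(0.144116, 0.568892)
phase 2: p=0.3137, T=0.339, ωT=0.996185, cosh=1.538609, sinh=1.169323; start (x,ẋ)=(0.144116, 0.568892) → end (x,ẋ)=(0.279150, 0.292584)

1 0.3150 0.1441 0.5689
2 0.6540 0.2792 0.2926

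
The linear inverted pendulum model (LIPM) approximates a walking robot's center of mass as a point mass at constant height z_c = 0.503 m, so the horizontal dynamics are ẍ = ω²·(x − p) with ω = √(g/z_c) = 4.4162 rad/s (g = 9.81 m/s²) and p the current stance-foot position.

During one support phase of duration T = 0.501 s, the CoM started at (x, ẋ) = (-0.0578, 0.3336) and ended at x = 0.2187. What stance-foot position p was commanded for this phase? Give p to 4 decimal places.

p = -0.0400

ωT = 4.4162·0.501 = 2.212516; cosh(ωT) = 4.624054, sinh(ωT) = 4.514629
x(T) = p + (x₀−p)·cosh(ωT) + (ẋ₀/ω)·sinh(ωT) ⇒ p·(1 − cosh) = x(T) − x₀·cosh − (ẋ₀/ω)·sinh
numerator   = 0.2187 − (-0.0578)·4.624054 − (0.3336/4.4162)·4.514629 = 0.144935
denominator = 1 − 4.624054 = -3.624054
p = 0.144935 / -3.624054 = -0.0400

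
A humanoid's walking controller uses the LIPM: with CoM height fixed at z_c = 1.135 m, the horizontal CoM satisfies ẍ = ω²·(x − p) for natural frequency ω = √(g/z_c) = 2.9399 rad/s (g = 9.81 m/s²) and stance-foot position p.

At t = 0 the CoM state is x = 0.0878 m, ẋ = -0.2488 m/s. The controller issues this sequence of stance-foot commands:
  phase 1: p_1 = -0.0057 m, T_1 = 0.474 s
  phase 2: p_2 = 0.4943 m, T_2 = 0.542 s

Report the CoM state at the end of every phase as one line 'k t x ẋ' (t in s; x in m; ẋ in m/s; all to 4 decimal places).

1 0.4740 0.0343 -0.0125
2 1.0160 -0.6942 -3.2218

phase 1: p=-0.0057, T=0.474, ωT=1.393513, cosh=2.138590, sinh=1.890388; start (x,ẋ)=(0.087800, -0.248800) → end (x,ẋ)=(0.034277, -0.012450)
phase 2: p=0.4943, T=0.542, ωT=1.593426, cosh=2.561903, sinh=2.358674; start (x,ẋ)=(0.034277, -0.012450) → end (x,ẋ)=(-0.694223, -3.221818)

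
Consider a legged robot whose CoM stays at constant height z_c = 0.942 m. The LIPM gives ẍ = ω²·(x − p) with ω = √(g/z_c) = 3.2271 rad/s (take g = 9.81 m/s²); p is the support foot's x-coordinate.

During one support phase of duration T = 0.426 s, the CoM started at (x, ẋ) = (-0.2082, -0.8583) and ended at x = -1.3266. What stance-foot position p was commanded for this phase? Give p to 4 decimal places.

ωT = 3.2271·0.426 = 1.374745; cosh(ωT) = 2.103485, sinh(ωT) = 1.850581
x(T) = p + (x₀−p)·cosh(ωT) + (ẋ₀/ω)·sinh(ωT) ⇒ p·(1 − cosh) = x(T) − x₀·cosh − (ẋ₀/ω)·sinh
numerator   = -1.3266 − (-0.2082)·2.103485 − (-0.8583/3.2271)·1.850581 = -0.396462
denominator = 1 − 2.103485 = -1.103485
p = -0.396462 / -1.103485 = 0.3593

p = 0.3593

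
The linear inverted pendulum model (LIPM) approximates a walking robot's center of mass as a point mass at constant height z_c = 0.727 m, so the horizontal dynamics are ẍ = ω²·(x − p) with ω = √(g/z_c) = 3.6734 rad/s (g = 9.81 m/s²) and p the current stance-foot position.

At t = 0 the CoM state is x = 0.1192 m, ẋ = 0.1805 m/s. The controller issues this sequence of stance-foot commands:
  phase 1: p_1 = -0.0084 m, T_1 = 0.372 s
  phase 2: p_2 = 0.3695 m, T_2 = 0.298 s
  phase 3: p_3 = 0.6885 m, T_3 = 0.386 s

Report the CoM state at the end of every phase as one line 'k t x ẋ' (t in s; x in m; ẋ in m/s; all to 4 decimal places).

1 0.3720 0.3482 1.2363
2 0.6700 0.7806 1.9499
3 1.0560 1.9211 4.9184

phase 1: p=-0.0084, T=0.372, ωT=1.366505, cosh=2.088308, sinh=1.833312; start (x,ẋ)=(0.119200, 0.180500) → end (x,ẋ)=(0.348152, 1.236260)
phase 2: p=0.3695, T=0.298, ωT=1.094673, cosh=1.661427, sinh=1.326779; start (x,ẋ)=(0.348152, 1.236260) → end (x,ẋ)=(0.780550, 1.949909)
phase 3: p=0.6885, T=0.386, ωT=1.417932, cosh=2.185395, sinh=1.943181; start (x,ẋ)=(0.780550, 1.949909) → end (x,ẋ)=(1.921143, 4.918384)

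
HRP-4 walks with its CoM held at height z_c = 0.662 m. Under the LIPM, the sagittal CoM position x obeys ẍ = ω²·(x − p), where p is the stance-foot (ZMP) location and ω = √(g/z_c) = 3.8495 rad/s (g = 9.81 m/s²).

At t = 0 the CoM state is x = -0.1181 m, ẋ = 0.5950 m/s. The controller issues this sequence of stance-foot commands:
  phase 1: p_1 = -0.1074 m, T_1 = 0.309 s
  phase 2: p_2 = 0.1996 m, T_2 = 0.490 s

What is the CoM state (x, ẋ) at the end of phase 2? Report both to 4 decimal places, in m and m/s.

x = 0.7187, ẋ = 2.2070

phase 1: p=-0.1074, T=0.309, ωT=1.189496, cosh=1.794899, sinh=1.490524; start (x,ẋ)=(-0.118100, 0.595000) → end (x,ẋ)=(0.103778, 1.006571)
phase 2: p=0.1996, T=0.490, ωT=1.886255, cosh=3.373132, sinh=3.221493; start (x,ẋ)=(0.103778, 1.006571) → end (x,ẋ)=(0.718740, 2.206997)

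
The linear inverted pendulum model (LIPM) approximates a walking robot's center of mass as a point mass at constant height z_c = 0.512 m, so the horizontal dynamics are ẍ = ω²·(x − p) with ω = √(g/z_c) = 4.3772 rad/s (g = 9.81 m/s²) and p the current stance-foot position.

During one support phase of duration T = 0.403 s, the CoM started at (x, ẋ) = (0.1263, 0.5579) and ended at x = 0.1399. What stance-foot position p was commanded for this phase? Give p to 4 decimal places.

p = 0.2997

ωT = 4.3772·0.403 = 1.764012; cosh(ωT) = 3.003579, sinh(ωT) = 2.832223
x(T) = p + (x₀−p)·cosh(ωT) + (ẋ₀/ω)·sinh(ωT) ⇒ p·(1 − cosh) = x(T) − x₀·cosh − (ẋ₀/ω)·sinh
numerator   = 0.1399 − (0.1263)·3.003579 − (0.5579/4.3772)·2.832223 = -0.600436
denominator = 1 − 3.003579 = -2.003579
p = -0.600436 / -2.003579 = 0.2997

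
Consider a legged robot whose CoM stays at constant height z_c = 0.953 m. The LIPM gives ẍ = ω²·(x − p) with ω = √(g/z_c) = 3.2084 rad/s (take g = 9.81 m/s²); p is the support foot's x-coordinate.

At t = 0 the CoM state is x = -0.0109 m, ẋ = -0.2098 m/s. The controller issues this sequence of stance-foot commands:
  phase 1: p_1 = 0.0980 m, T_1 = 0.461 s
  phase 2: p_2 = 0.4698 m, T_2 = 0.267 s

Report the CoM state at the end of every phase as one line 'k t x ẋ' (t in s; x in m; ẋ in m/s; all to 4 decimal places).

phase 1: p=0.0980, T=0.461, ωT=1.479072, cosh=2.308361, sinh=2.080512; start (x,ẋ)=(-0.010900, -0.209800) → end (x,ẋ)=(-0.289427, -1.211214)
phase 2: p=0.4698, T=0.267, ωT=0.856643, cosh=1.389913, sinh=0.965328; start (x,ẋ)=(-0.289427, -1.211214) → end (x,ẋ)=(-0.949883, -4.034927)

1 0.4610 -0.2894 -1.2112
2 0.7280 -0.9499 -4.0349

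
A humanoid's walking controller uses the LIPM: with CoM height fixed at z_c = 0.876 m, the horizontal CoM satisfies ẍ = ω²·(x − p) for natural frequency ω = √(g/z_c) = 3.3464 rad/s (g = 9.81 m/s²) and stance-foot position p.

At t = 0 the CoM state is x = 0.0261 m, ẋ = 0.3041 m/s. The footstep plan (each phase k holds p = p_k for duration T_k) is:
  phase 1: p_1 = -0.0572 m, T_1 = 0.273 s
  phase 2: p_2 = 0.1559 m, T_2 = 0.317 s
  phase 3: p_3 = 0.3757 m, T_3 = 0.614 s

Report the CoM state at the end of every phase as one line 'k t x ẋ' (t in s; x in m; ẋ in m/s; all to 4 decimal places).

phase 1: p=-0.0572, T=0.273, ωT=0.913567, cosh=1.447146, sinh=1.046055; start (x,ẋ)=(0.026100, 0.304100) → end (x,ẋ)=(0.158406, 0.731670)
phase 2: p=0.1559, T=0.317, ωT=1.060809, cosh=1.617441, sinh=1.271265; start (x,ẋ)=(0.158406, 0.731670) → end (x,ẋ)=(0.437908, 1.194095)
phase 3: p=0.3757, T=0.614, ωT=2.054690, cosh=3.966274, sinh=3.838141; start (x,ẋ)=(0.437908, 1.194095) → end (x,ẋ)=(1.991997, 5.535106)

1 0.2730 0.1584 0.7317
2 0.5900 0.4379 1.1941
3 1.2040 1.9920 5.5351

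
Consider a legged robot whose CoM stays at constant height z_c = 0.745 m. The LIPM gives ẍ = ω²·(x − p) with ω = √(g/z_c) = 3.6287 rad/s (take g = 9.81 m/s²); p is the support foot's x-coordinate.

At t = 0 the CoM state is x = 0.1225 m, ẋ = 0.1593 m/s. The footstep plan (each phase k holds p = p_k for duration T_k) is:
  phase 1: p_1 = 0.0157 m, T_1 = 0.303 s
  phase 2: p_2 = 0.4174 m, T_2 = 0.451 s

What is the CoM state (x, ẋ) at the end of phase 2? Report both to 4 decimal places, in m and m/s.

phase 1: p=0.0157, T=0.303, ωT=1.099496, cosh=1.667846, sinh=1.334807; start (x,ẋ)=(0.122500, 0.159300) → end (x,ẋ)=(0.252424, 0.782986)
phase 2: p=0.4174, T=0.451, ωT=1.636544, cosh=2.666017, sinh=2.471365; start (x,ẋ)=(0.252424, 0.782986) → end (x,ẋ)=(0.510832, 0.607974)

x = 0.5108, ẋ = 0.6080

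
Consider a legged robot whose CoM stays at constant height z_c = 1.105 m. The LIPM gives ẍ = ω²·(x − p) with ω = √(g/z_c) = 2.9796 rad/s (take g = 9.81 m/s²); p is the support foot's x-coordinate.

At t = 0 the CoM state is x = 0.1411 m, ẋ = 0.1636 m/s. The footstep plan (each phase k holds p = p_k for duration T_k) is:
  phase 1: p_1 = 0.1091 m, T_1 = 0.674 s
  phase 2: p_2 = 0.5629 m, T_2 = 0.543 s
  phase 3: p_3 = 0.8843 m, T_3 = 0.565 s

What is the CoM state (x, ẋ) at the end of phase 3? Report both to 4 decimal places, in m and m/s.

x = 2.6100, ẋ = 5.3700

phase 1: p=0.1091, T=0.674, ωT=2.008250, cosh=3.792247, sinh=3.658024; start (x,ẋ)=(0.141100, 0.163600) → end (x,ẋ)=(0.431302, 0.969194)
phase 2: p=0.5629, T=0.543, ωT=1.617923, cosh=2.620458, sinh=2.422147; start (x,ẋ)=(0.431302, 0.969194) → end (x,ẋ)=(1.005921, 1.589984)
phase 3: p=0.8843, T=0.565, ωT=1.683474, cosh=2.784978, sinh=2.599250; start (x,ẋ)=(1.005921, 1.589984) → end (x,ẋ)=(2.610031, 5.369989)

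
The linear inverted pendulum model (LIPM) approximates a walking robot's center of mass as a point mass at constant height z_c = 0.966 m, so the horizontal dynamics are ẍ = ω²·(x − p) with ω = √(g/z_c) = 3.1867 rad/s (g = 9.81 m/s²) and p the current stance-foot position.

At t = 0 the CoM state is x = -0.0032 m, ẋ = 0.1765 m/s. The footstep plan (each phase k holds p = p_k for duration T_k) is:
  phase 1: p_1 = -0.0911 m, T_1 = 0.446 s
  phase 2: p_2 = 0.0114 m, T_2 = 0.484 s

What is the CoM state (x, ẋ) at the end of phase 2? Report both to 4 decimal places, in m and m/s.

x = 1.1493, ẋ = 3.6905

phase 1: p=-0.0911, T=0.446, ωT=1.421268, cosh=2.191889, sinh=1.950481; start (x,ẋ)=(-0.003200, 0.176500) → end (x,ẋ)=(0.209597, 0.933220)
phase 2: p=0.0114, T=0.484, ωT=1.542363, cosh=2.444750, sinh=2.230875; start (x,ẋ)=(0.209597, 0.933220) → end (x,ẋ)=(1.149251, 3.690499)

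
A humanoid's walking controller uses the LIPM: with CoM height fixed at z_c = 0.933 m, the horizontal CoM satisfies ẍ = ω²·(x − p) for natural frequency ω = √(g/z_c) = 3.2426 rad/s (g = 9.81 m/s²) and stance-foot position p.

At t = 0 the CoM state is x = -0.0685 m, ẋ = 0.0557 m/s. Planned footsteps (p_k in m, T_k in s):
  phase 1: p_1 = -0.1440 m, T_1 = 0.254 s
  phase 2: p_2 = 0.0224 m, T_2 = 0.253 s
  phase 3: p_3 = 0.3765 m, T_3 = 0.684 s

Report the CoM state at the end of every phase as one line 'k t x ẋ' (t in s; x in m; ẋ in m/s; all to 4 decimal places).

phase 1: p=-0.1440, T=0.254, ωT=0.823620, cosh=1.358787, sinh=0.919947; start (x,ẋ)=(-0.068500, 0.055700) → end (x,ẋ)=(-0.025609, 0.300903)
phase 2: p=0.0224, T=0.253, ωT=0.820378, cosh=1.355812, sinh=0.915546; start (x,ẋ)=(-0.025609, 0.300903) → end (x,ẋ)=(0.042268, 0.265440)
phase 3: p=0.3765, T=0.684, ωT=2.217938, cosh=4.648601, sinh=4.539768; start (x,ẋ)=(0.042268, 0.265440) → end (x,ẋ)=(-0.805583, -3.686181)

1 0.2540 -0.0256 0.3009
2 0.5070 0.0423 0.2654
3 1.1910 -0.8056 -3.6862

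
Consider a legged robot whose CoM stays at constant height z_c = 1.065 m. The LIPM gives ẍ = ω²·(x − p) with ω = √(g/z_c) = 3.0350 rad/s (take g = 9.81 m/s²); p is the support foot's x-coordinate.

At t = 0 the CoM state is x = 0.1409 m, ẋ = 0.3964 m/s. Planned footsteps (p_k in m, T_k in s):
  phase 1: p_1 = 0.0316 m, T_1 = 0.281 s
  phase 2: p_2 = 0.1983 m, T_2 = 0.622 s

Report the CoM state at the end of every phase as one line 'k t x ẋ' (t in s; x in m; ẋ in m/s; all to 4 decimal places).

phase 1: p=0.0316, T=0.281, ωT=0.852835, cosh=1.386247, sinh=0.960042; start (x,ẋ)=(0.140900, 0.396400) → end (x,ẋ)=(0.308507, 0.867979)
phase 2: p=0.1983, T=0.622, ωT=1.887770, cosh=3.378017, sinh=3.226607; start (x,ẋ)=(0.308507, 0.867979) → end (x,ẋ)=(1.493359, 4.011281)

1 0.2810 0.3085 0.8680
2 0.9030 1.4934 4.0113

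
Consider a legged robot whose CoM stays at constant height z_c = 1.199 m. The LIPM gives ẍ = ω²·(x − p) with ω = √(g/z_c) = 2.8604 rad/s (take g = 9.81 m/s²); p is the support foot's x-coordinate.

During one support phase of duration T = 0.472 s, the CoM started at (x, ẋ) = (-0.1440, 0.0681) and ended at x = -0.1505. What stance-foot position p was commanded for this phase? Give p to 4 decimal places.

p = -0.0974

ωT = 2.8604·0.472 = 1.350109; cosh(ωT) = 2.058529, sinh(ωT) = 1.799317
x(T) = p + (x₀−p)·cosh(ωT) + (ẋ₀/ω)·sinh(ωT) ⇒ p·(1 − cosh) = x(T) − x₀·cosh − (ẋ₀/ω)·sinh
numerator   = -0.1505 − (-0.1440)·2.058529 − (0.0681/2.8604)·1.799317 = 0.103090
denominator = 1 − 2.058529 = -1.058529
p = 0.103090 / -1.058529 = -0.0974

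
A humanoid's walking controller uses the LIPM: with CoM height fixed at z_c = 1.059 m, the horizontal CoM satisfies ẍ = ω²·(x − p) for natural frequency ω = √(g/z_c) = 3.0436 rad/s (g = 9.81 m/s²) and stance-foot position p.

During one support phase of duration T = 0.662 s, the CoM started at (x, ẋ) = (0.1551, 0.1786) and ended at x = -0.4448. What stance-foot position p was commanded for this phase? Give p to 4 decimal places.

p = 0.4448

ωT = 3.0436·0.662 = 2.014863; cosh(ωT) = 3.816520, sinh(ωT) = 3.683181
x(T) = p + (x₀−p)·cosh(ωT) + (ẋ₀/ω)·sinh(ωT) ⇒ p·(1 − cosh) = x(T) − x₀·cosh − (ẋ₀/ω)·sinh
numerator   = -0.4448 − (0.1551)·3.816520 − (0.1786/3.0436)·3.683181 = -1.252873
denominator = 1 − 3.816520 = -2.816520
p = -1.252873 / -2.816520 = 0.4448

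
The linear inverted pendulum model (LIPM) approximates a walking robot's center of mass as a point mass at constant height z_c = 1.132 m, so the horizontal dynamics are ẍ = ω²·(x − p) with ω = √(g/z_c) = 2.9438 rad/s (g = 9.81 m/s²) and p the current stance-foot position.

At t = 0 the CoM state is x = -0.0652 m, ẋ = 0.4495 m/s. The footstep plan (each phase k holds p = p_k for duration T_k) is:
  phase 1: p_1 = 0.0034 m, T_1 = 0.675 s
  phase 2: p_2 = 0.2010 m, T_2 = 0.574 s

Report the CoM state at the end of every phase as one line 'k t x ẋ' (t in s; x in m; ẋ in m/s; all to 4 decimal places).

1 0.6750 0.2949 0.9475
2 1.2490 1.3064 3.3778

phase 1: p=0.0034, T=0.675, ωT=1.987065, cosh=3.715596, sinh=3.578498; start (x,ẋ)=(-0.065200, 0.449500) → end (x,ẋ)=(0.294925, 0.947502)
phase 2: p=0.2010, T=0.574, ωT=1.689741, cosh=2.801323, sinh=2.616756; start (x,ẋ)=(0.294925, 0.947502) → end (x,ẋ)=(1.306351, 3.377779)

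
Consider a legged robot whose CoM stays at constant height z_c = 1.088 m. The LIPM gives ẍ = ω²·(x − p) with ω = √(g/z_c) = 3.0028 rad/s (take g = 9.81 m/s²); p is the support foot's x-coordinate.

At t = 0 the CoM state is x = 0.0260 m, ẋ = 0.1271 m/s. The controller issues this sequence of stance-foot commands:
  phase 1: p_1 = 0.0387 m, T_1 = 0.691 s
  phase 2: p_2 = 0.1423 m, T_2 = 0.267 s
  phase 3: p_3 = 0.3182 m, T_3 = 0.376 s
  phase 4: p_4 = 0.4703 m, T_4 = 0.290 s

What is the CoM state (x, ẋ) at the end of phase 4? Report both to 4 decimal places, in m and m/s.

phase 1: p=0.0387, T=0.691, ωT=2.074935, cosh=4.044796, sinh=3.919231; start (x,ẋ)=(0.026000, 0.127100) → end (x,ẋ)=(0.153221, 0.364631)
phase 2: p=0.1423, T=0.267, ωT=0.801748, cosh=1.338989, sinh=0.890445; start (x,ẋ)=(0.153221, 0.364631) → end (x,ẋ)=(0.265050, 0.517438)
phase 3: p=0.3182, T=0.376, ωT=1.129053, cosh=1.708033, sinh=1.384693; start (x,ẋ)=(0.265050, 0.517438) → end (x,ẋ)=(0.466027, 0.662807)
phase 4: p=0.4703, T=0.290, ωT=0.870812, cosh=1.403731, sinh=0.985119; start (x,ẋ)=(0.466027, 0.662807) → end (x,ẋ)=(0.681747, 0.917763)

x = 0.6817, ẋ = 0.9178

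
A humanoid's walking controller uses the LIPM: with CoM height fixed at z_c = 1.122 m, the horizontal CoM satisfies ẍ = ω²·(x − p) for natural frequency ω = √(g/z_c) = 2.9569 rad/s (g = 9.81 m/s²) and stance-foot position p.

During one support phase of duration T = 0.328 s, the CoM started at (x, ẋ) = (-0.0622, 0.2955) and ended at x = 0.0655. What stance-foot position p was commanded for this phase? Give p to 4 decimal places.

p = -0.0914

ωT = 2.9569·0.328 = 0.969863; cosh(ωT) = 1.508359, sinh(ωT) = 1.129224
x(T) = p + (x₀−p)·cosh(ωT) + (ẋ₀/ω)·sinh(ωT) ⇒ p·(1 − cosh) = x(T) − x₀·cosh − (ẋ₀/ω)·sinh
numerator   = 0.0655 − (-0.0622)·1.508359 − (0.2955/2.9569)·1.129224 = 0.046470
denominator = 1 − 1.508359 = -0.508359
p = 0.046470 / -0.508359 = -0.0914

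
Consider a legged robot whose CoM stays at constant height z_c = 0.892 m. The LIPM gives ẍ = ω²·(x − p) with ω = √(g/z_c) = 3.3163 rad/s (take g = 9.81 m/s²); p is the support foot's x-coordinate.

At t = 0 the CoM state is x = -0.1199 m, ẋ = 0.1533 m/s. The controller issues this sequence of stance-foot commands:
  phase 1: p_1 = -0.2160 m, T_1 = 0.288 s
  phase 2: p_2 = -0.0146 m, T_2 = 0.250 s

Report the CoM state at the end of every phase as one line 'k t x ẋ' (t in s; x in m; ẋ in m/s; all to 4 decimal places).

phase 1: p=-0.2160, T=0.288, ωT=0.955094, cosh=1.491846, sinh=1.107070; start (x,ẋ)=(-0.119900, 0.153300) → end (x,ẋ)=(-0.021458, 0.581519)
phase 2: p=-0.0146, T=0.250, ωT=0.829075, cosh=1.363826, sinh=0.927373; start (x,ẋ)=(-0.021458, 0.581519) → end (x,ẋ)=(0.138663, 0.772000)

1 0.2880 -0.0215 0.5815
2 0.5380 0.1387 0.7720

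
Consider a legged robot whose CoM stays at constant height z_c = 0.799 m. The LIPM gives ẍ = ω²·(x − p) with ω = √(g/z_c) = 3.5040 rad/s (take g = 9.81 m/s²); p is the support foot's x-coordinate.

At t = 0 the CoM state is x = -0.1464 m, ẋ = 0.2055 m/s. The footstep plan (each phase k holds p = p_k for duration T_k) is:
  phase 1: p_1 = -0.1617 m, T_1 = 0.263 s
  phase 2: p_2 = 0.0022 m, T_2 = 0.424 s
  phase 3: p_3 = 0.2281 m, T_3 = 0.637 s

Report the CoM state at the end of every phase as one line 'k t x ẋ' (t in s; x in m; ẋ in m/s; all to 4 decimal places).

1 0.2630 -0.0774 0.3558
2 0.6870 0.0302 0.2417
3 1.3240 -0.3871 -2.0552

phase 1: p=-0.1617, T=0.263, ωT=0.921552, cosh=1.455544, sinh=1.057643; start (x,ẋ)=(-0.146400, 0.205500) → end (x,ẋ)=(-0.077402, 0.355816)
phase 2: p=0.0022, T=0.424, ωT=1.485696, cosh=2.322192, sinh=2.095847; start (x,ẋ)=(-0.077402, 0.355816) → end (x,ẋ)=(0.030172, 0.241686)
phase 3: p=0.2281, T=0.637, ωT=2.232048, cosh=4.713120, sinh=4.605812; start (x,ẋ)=(0.030172, 0.241686) → end (x,ẋ)=(-0.387074, -2.055214)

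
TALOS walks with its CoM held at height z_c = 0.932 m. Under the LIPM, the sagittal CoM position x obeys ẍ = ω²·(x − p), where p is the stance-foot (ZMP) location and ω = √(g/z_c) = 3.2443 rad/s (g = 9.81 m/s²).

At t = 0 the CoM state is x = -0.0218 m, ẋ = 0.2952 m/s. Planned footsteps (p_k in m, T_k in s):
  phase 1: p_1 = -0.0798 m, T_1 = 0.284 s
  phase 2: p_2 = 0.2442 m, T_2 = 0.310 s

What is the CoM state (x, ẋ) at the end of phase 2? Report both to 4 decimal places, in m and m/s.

phase 1: p=-0.0798, T=0.284, ωT=0.921381, cosh=1.455364, sinh=1.057395; start (x,ẋ)=(-0.021800, 0.295200) → end (x,ẋ)=(0.100824, 0.628593)
phase 2: p=0.2442, T=0.310, ωT=1.005733, cosh=1.549843, sinh=1.184067; start (x,ẋ)=(0.100824, 0.628593) → end (x,ẋ)=(0.251406, 0.423445)

x = 0.2514, ẋ = 0.4234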